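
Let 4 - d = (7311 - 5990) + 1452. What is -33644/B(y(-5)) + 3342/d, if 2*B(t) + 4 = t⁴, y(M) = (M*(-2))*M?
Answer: -1756150592/1442186577 ≈ -1.2177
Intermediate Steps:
y(M) = -2*M² (y(M) = (-2*M)*M = -2*M²)
d = -2769 (d = 4 - ((7311 - 5990) + 1452) = 4 - (1321 + 1452) = 4 - 1*2773 = 4 - 2773 = -2769)
B(t) = -2 + t⁴/2
-33644/B(y(-5)) + 3342/d = -33644/(-2 + (-2*(-5)²)⁴/2) + 3342/(-2769) = -33644/(-2 + (-2*25)⁴/2) + 3342*(-1/2769) = -33644/(-2 + (½)*(-50)⁴) - 1114/923 = -33644/(-2 + (½)*6250000) - 1114/923 = -33644/(-2 + 3125000) - 1114/923 = -33644/3124998 - 1114/923 = -33644*1/3124998 - 1114/923 = -16822/1562499 - 1114/923 = -1756150592/1442186577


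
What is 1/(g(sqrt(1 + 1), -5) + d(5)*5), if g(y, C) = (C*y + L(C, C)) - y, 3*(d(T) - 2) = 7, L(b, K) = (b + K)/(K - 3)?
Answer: 3300/65257 + 864*sqrt(2)/65257 ≈ 0.069293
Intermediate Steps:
L(b, K) = (K + b)/(-3 + K)
d(T) = 13/3 (d(T) = 2 + (1/3)*7 = 2 + 7/3 = 13/3)
g(y, C) = -y + C*y + 2*C/(-3 + C) (g(y, C) = (C*y + (C + C)/(-3 + C)) - y = (C*y + (2*C)/(-3 + C)) - y = (C*y + 2*C/(-3 + C)) - y = -y + C*y + 2*C/(-3 + C))
1/(g(sqrt(1 + 1), -5) + d(5)*5) = 1/((2*(-5) + sqrt(1 + 1)*(-1 - 5)*(-3 - 5))/(-3 - 5) + (13/3)*5) = 1/((-10 + sqrt(2)*(-6)*(-8))/(-8) + 65/3) = 1/(-(-10 + 48*sqrt(2))/8 + 65/3) = 1/((5/4 - 6*sqrt(2)) + 65/3) = 1/(275/12 - 6*sqrt(2))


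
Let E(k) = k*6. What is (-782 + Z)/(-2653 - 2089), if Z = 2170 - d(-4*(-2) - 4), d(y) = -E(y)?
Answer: -706/2371 ≈ -0.29776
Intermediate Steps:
E(k) = 6*k
d(y) = -6*y
Z = 2194 (Z = 2170 - (-6)*(-4*(-2) - 4) = 2170 - (-6)*(8 - 4) = 2170 - (-6)*4 = 2170 - 1*(-24) = 2170 + 24 = 2194)
(-782 + Z)/(-2653 - 2089) = (-782 + 2194)/(-2653 - 2089) = 1412/(-4742) = 1412*(-1/4742) = -706/2371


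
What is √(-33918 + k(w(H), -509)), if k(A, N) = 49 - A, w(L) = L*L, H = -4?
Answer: 3*I*√3765 ≈ 184.08*I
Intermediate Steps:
w(L) = L²
√(-33918 + k(w(H), -509)) = √(-33918 + (49 - 1*(-4)²)) = √(-33918 + (49 - 1*16)) = √(-33918 + (49 - 16)) = √(-33918 + 33) = √(-33885) = 3*I*√3765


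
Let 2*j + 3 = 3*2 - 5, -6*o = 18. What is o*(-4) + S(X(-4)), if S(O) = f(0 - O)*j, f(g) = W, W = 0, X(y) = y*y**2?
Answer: 12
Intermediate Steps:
o = -3 (o = -1/6*18 = -3)
j = -1 (j = -3/2 + (3*2 - 5)/2 = -3/2 + (6 - 5)/2 = -3/2 + (1/2)*1 = -3/2 + 1/2 = -1)
X(y) = y**3
f(g) = 0
S(O) = 0 (S(O) = 0*(-1) = 0)
o*(-4) + S(X(-4)) = -3*(-4) + 0 = 12 + 0 = 12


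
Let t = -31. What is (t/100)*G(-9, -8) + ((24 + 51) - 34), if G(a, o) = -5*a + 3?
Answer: 653/25 ≈ 26.120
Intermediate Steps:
G(a, o) = 3 - 5*a
(t/100)*G(-9, -8) + ((24 + 51) - 34) = (-31/100)*(3 - 5*(-9)) + ((24 + 51) - 34) = (-31*1/100)*(3 + 45) + (75 - 34) = -31/100*48 + 41 = -372/25 + 41 = 653/25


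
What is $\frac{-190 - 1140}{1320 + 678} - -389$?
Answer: $\frac{387946}{999} \approx 388.33$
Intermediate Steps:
$\frac{-190 - 1140}{1320 + 678} - -389 = - \frac{1330}{1998} + 389 = \left(-1330\right) \frac{1}{1998} + 389 = - \frac{665}{999} + 389 = \frac{387946}{999}$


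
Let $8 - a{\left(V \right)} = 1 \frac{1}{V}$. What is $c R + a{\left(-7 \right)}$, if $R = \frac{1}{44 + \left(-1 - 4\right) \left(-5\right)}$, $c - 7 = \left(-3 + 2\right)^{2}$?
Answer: $\frac{3989}{483} \approx 8.2588$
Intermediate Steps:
$a{\left(V \right)} = 8 - \frac{1}{V}$ ($a{\left(V \right)} = 8 - 1 \frac{1}{V} = 8 - \frac{1}{V}$)
$c = 8$ ($c = 7 + \left(-3 + 2\right)^{2} = 7 + \left(-1\right)^{2} = 7 + 1 = 8$)
$R = \frac{1}{69}$ ($R = \frac{1}{44 - -25} = \frac{1}{44 + 25} = \frac{1}{69} \approx 0.014493$)
$c R + a{\left(-7 \right)} = 8 \cdot \frac{1}{69} + \left(8 - \frac{1}{-7}\right) = \frac{8}{69} + \left(8 - - \frac{1}{7}\right) = \frac{8}{69} + \left(8 + \frac{1}{7}\right) = \frac{8}{69} + \frac{57}{7} = \frac{3989}{483}$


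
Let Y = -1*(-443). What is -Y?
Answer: -443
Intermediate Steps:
Y = 443
-Y = -1*443 = -443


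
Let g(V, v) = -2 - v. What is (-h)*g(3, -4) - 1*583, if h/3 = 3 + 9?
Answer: -655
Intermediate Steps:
h = 36 (h = 3*(3 + 9) = 3*12 = 36)
(-h)*g(3, -4) - 1*583 = (-1*36)*(-2 - 1*(-4)) - 1*583 = -36*(-2 + 4) - 583 = -36*2 - 583 = -72 - 583 = -655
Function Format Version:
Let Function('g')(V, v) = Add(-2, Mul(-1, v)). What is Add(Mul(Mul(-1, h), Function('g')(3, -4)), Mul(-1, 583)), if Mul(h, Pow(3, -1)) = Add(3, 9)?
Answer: -655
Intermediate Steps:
h = 36 (h = Mul(3, Add(3, 9)) = Mul(3, 12) = 36)
Add(Mul(Mul(-1, h), Function('g')(3, -4)), Mul(-1, 583)) = Add(Mul(Mul(-1, 36), Add(-2, Mul(-1, -4))), Mul(-1, 583)) = Add(Mul(-36, Add(-2, 4)), -583) = Add(Mul(-36, 2), -583) = Add(-72, -583) = -655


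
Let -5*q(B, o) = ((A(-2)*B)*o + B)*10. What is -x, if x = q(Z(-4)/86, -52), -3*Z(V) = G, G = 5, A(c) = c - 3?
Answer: -435/43 ≈ -10.116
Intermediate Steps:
A(c) = -3 + c
Z(V) = -5/3 (Z(V) = -⅓*5 = -5/3)
q(B, o) = -2*B + 10*B*o (q(B, o) = -(((-3 - 2)*B)*o + B)*10/5 = -((-5*B)*o + B)*10/5 = -(-5*B*o + B)*10/5 = -(B - 5*B*o)*10/5 = -(10*B - 50*B*o)/5 = -2*B + 10*B*o)
x = 435/43 (x = 2*(-5/3/86)*(-1 + 5*(-52)) = 2*(-5/3*1/86)*(-1 - 260) = 2*(-5/258)*(-261) = 435/43 ≈ 10.116)
-x = -1*435/43 = -435/43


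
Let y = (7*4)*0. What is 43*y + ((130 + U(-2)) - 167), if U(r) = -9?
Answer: -46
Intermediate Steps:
y = 0 (y = 28*0 = 0)
43*y + ((130 + U(-2)) - 167) = 43*0 + ((130 - 9) - 167) = 0 + (121 - 167) = 0 - 46 = -46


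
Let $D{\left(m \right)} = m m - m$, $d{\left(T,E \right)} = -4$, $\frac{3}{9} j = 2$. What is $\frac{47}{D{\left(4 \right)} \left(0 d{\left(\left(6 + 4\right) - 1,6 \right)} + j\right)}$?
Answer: $\frac{47}{72} \approx 0.65278$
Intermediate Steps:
$j = 6$ ($j = 3 \cdot 2 = 6$)
$D{\left(m \right)} = m^{2} - m$
$\frac{47}{D{\left(4 \right)} \left(0 d{\left(\left(6 + 4\right) - 1,6 \right)} + j\right)} = \frac{47}{4 \left(-1 + 4\right) \left(0 \left(-4\right) + 6\right)} = \frac{47}{4 \cdot 3 \left(0 + 6\right)} = \frac{47}{12 \cdot 6} = \frac{47}{72}$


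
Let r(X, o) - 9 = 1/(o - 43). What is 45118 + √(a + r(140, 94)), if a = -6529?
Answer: 45118 + I*√16958469/51 ≈ 45118.0 + 80.746*I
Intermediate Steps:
r(X, o) = 9 + 1/(-43 + o) (r(X, o) = 9 + 1/(o - 43) = 9 + 1/(-43 + o))
45118 + √(a + r(140, 94)) = 45118 + √(-6529 + (-386 + 9*94)/(-43 + 94)) = 45118 + √(-6529 + (-386 + 846)/51) = 45118 + √(-6529 + (1/51)*460) = 45118 + √(-6529 + 460/51) = 45118 + √(-332519/51) = 45118 + I*√16958469/51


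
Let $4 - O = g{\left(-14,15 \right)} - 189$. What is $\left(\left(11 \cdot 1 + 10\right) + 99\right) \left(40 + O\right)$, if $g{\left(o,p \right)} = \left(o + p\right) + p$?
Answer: $26040$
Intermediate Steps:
$g{\left(o,p \right)} = o + 2 p$
$O = 177$ ($O = 4 - \left(\left(-14 + 2 \cdot 15\right) - 189\right) = 4 - \left(\left(-14 + 30\right) - 189\right) = 4 - \left(16 - 189\right) = 4 - -173 = 4 + 173 = 177$)
$\left(\left(11 \cdot 1 + 10\right) + 99\right) \left(40 + O\right) = \left(\left(11 \cdot 1 + 10\right) + 99\right) \left(40 + 177\right) = \left(\left(11 + 10\right) + 99\right) 217 = \left(21 + 99\right) 217 = 120 \cdot 217 = 26040$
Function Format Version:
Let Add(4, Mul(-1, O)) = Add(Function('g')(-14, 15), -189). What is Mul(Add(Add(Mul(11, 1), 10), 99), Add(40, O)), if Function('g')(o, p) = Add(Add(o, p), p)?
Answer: 26040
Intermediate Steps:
Function('g')(o, p) = Add(o, Mul(2, p))
O = 177 (O = Add(4, Mul(-1, Add(Add(-14, Mul(2, 15)), -189))) = Add(4, Mul(-1, Add(Add(-14, 30), -189))) = Add(4, Mul(-1, Add(16, -189))) = Add(4, Mul(-1, -173)) = Add(4, 173) = 177)
Mul(Add(Add(Mul(11, 1), 10), 99), Add(40, O)) = Mul(Add(Add(Mul(11, 1), 10), 99), Add(40, 177)) = Mul(Add(Add(11, 10), 99), 217) = Mul(Add(21, 99), 217) = Mul(120, 217) = 26040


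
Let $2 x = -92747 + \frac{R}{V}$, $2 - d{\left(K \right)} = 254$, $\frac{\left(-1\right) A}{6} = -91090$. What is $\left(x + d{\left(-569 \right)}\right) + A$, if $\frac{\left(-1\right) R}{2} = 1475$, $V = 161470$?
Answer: $\frac{8072119284}{16147} \approx 4.9991 \cdot 10^{5}$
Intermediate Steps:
$A = 546540$ ($A = \left(-6\right) \left(-91090\right) = 546540$)
$d{\left(K \right)} = -252$ ($d{\left(K \right)} = 2 - 254 = -252$)
$R = -2950$ ($R = \left(-2\right) 1475 = -2950$)
$x = - \frac{748793052}{16147}$ ($x = \frac{-92747 - \frac{2950}{161470}}{2} = \frac{-92747 - \frac{295}{16147}}{2} = \frac{1}{2} \left(- \frac{1497586104}{16147}\right) = - \frac{748793052}{16147} \approx -46374.0$)
$\left(x + d{\left(-569 \right)}\right) + A = \left(- \frac{748793052}{16147} - 252\right) + 546540 = - \frac{752862096}{16147} + 546540 = \frac{8072119284}{16147}$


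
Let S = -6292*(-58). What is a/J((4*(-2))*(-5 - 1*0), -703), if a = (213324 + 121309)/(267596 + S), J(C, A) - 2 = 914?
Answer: 334633/579399312 ≈ 0.00057755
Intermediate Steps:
S = 364936
J(C, A) = 916 (J(C, A) = 2 + 914 = 916)
a = 334633/632532 (a = (213324 + 121309)/(267596 + 364936) = 334633/632532 ≈ 0.52904)
a/J((4*(-2))*(-5 - 1*0), -703) = (334633/632532)/916 = (334633/632532)*(1/916) = 334633/579399312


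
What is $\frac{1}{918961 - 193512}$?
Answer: $\frac{1}{725449} \approx 1.3785 \cdot 10^{-6}$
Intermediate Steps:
$\frac{1}{918961 - 193512} = \frac{1}{725449}$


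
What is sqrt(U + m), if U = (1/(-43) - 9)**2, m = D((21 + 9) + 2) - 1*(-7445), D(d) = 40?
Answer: sqrt(13990309)/43 ≈ 86.985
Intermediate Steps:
m = 7485 (m = 40 - 1*(-7445) = 40 + 7445 = 7485)
U = 150544/1849 (U = (-1/43 - 9)**2 = (-388/43)**2 = 150544/1849 ≈ 81.419)
sqrt(U + m) = sqrt(150544/1849 + 7485) = sqrt(13990309/1849) = sqrt(13990309)/43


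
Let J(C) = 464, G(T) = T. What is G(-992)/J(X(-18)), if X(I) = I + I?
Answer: -62/29 ≈ -2.1379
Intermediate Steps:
X(I) = 2*I
G(-992)/J(X(-18)) = -992/464 = -992*1/464 = -62/29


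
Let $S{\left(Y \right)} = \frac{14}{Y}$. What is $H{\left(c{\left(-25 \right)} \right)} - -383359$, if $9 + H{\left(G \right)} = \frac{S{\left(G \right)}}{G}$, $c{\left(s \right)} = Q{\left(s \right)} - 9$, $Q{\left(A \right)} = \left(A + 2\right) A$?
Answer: $\frac{61404236307}{160178} \approx 3.8335 \cdot 10^{5}$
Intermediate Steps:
$Q{\left(A \right)} = A \left(2 + A\right)$ ($Q{\left(A \right)} = \left(2 + A\right) A = A \left(2 + A\right)$)
$c{\left(s \right)} = -9 + s \left(2 + s\right)$ ($c{\left(s \right)} = s \left(2 + s\right) - 9 = -9 + s \left(2 + s\right)$)
$H{\left(G \right)} = -9 + \frac{14}{G^{2}}$ ($H{\left(G \right)} = -9 + \frac{14 \frac{1}{G}}{G} = -9 + \frac{14}{G^{2}}$)
$H{\left(c{\left(-25 \right)} \right)} - -383359 = \left(-9 + \frac{14}{\left(-9 - 25 \left(2 - 25\right)\right)^{2}}\right) - -383359 = \left(-9 + \frac{14}{\left(-9 - -575\right)^{2}}\right) + 383359 = \left(-9 + \frac{14}{\left(-9 + 575\right)^{2}}\right) + 383359 = \left(-9 + \frac{14}{320356}\right) + 383359 = \left(-9 + 14 \cdot \frac{1}{320356}\right) + 383359 = \left(-9 + \frac{7}{160178}\right) + 383359 = - \frac{1441595}{160178} + 383359 = \frac{61404236307}{160178}$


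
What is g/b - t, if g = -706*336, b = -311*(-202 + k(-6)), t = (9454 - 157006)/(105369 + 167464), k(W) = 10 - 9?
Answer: -18498909952/5685021221 ≈ -3.2540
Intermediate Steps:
k(W) = 1
t = -147552/272833 ≈ -0.54081
b = 62511 (b = -311*(-202 + 1) = -311*(-201) = 62511)
g = -237216
g/b - t = -237216/62511 - 1*(-147552/272833) = -237216*1/62511 + 147552/272833 = -79072/20837 + 147552/272833 = -18498909952/5685021221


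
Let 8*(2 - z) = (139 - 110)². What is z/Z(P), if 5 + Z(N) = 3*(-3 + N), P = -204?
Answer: 825/5008 ≈ 0.16474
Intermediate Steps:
Z(N) = -14 + 3*N (Z(N) = -5 + 3*(-3 + N) = -5 + (-9 + 3*N) = -14 + 3*N)
z = -825/8 (z = 2 - (139 - 110)²/8 = 2 - ⅛*29² = 2 - ⅛*841 = 2 - 841/8 = -825/8 ≈ -103.13)
z/Z(P) = -825/(8*(-14 + 3*(-204))) = -825/(8*(-14 - 612)) = -825/8/(-626) = -825/8*(-1/626) = 825/5008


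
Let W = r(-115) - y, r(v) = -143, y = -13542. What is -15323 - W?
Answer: -28722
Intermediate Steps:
W = 13399 (W = -143 - 1*(-13542) = -143 + 13542 = 13399)
-15323 - W = -15323 - 1*13399 = -15323 - 13399 = -28722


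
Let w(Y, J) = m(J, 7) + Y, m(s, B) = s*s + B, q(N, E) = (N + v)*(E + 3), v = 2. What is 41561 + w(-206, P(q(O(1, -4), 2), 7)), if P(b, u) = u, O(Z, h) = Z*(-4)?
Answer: 41411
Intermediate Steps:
O(Z, h) = -4*Z
q(N, E) = (2 + N)*(3 + E) (q(N, E) = (N + 2)*(E + 3) = (2 + N)*(3 + E))
m(s, B) = B + s**2 (m(s, B) = s**2 + B = B + s**2)
w(Y, J) = 7 + Y + J**2 (w(Y, J) = (7 + J**2) + Y = 7 + Y + J**2)
41561 + w(-206, P(q(O(1, -4), 2), 7)) = 41561 + (7 - 206 + 7**2) = 41561 + (7 - 206 + 49) = 41561 - 150 = 41411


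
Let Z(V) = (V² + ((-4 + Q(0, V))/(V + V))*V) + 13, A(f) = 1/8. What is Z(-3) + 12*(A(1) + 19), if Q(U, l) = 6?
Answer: 505/2 ≈ 252.50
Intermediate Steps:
A(f) = ⅛
Z(V) = 14 + V² (Z(V) = (V² + ((-4 + 6)/(V + V))*V) + 13 = (V² + (2/((2*V)))*V) + 13 = (V² + (2*(1/(2*V)))*V) + 13 = (V² + V/V) + 13 = (V² + 1) + 13 = (1 + V²) + 13 = 14 + V²)
Z(-3) + 12*(A(1) + 19) = (14 + (-3)²) + 12*(⅛ + 19) = (14 + 9) + 12*(153/8) = 23 + 459/2 = 505/2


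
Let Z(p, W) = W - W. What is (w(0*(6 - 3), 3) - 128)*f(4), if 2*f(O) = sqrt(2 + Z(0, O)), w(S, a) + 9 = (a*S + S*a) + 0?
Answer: -137*sqrt(2)/2 ≈ -96.874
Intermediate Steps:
Z(p, W) = 0
w(S, a) = -9 + 2*S*a (w(S, a) = -9 + ((a*S + S*a) + 0) = -9 + ((S*a + S*a) + 0) = -9 + (2*S*a + 0) = -9 + 2*S*a)
f(O) = sqrt(2)/2 (f(O) = sqrt(2 + 0)/2 = sqrt(2)/2)
(w(0*(6 - 3), 3) - 128)*f(4) = ((-9 + 2*(0*(6 - 3))*3) - 128)*(sqrt(2)/2) = ((-9 + 2*(0*3)*3) - 128)*(sqrt(2)/2) = ((-9 + 2*0*3) - 128)*(sqrt(2)/2) = ((-9 + 0) - 128)*(sqrt(2)/2) = (-9 - 128)*(sqrt(2)/2) = -137*sqrt(2)/2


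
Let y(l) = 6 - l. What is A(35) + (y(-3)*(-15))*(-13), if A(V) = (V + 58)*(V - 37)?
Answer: 1569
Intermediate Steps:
A(V) = (-37 + V)*(58 + V) (A(V) = (58 + V)*(-37 + V) = (-37 + V)*(58 + V))
A(35) + (y(-3)*(-15))*(-13) = (-2146 + 35² + 21*35) + ((6 - 1*(-3))*(-15))*(-13) = (-2146 + 1225 + 735) + ((6 + 3)*(-15))*(-13) = -186 + (9*(-15))*(-13) = -186 - 135*(-13) = -186 + 1755 = 1569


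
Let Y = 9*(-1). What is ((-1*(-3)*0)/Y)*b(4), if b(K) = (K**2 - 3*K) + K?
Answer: 0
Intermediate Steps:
Y = -9
b(K) = K**2 - 2*K
((-1*(-3)*0)/Y)*b(4) = ((-1*(-3)*0)/(-9))*(4*(-2 + 4)) = (-0/3)*(4*2) = -1/9*0*8 = 0*8 = 0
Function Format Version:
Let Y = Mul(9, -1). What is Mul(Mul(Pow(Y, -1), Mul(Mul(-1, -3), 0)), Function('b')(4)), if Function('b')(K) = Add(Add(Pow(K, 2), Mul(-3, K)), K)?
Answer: 0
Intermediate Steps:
Y = -9
Function('b')(K) = Add(Pow(K, 2), Mul(-2, K))
Mul(Mul(Pow(Y, -1), Mul(Mul(-1, -3), 0)), Function('b')(4)) = Mul(Mul(Pow(-9, -1), Mul(Mul(-1, -3), 0)), Mul(4, Add(-2, 4))) = Mul(Mul(Rational(-1, 9), Mul(3, 0)), Mul(4, 2)) = Mul(Mul(Rational(-1, 9), 0), 8) = Mul(0, 8) = 0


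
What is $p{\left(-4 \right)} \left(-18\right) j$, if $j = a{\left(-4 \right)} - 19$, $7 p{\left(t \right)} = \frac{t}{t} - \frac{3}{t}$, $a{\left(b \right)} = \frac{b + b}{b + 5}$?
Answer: $\frac{243}{2} \approx 121.5$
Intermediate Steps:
$a{\left(b \right)} = \frac{2 b}{5 + b}$
$p{\left(t \right)} = \frac{1}{7} - \frac{3}{7 t}$ ($p{\left(t \right)} = \frac{\frac{t}{t} - \frac{3}{t}}{7} = \frac{1 - \frac{3}{t}}{7} = \frac{1}{7} - \frac{3}{7 t}$)
$j = -27$ ($j = 2 \left(-4\right) \frac{1}{5 - 4} - 19 = 2 \left(-4\right) 1^{-1} - 19 = 2 \left(-4\right) 1 - 19 = -8 - 19 = -27$)
$p{\left(-4 \right)} \left(-18\right) j = \frac{-3 - 4}{7 \left(-4\right)} \left(-18\right) \left(-27\right) = \frac{1}{7} \left(- \frac{1}{4}\right) \left(-7\right) \left(-18\right) \left(-27\right) = \frac{1}{4} \left(-18\right) \left(-27\right) = \left(- \frac{9}{2}\right) \left(-27\right) = \frac{243}{2}$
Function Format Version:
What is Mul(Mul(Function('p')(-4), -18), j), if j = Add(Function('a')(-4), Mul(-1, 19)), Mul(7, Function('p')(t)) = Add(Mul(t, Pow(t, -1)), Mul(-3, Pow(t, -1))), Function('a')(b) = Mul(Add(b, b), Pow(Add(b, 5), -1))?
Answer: Rational(243, 2) ≈ 121.50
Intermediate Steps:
Function('a')(b) = Mul(2, b, Pow(Add(5, b), -1)) (Function('a')(b) = Mul(Mul(2, b), Pow(Add(5, b), -1)) = Mul(2, b, Pow(Add(5, b), -1)))
Function('p')(t) = Add(Rational(1, 7), Mul(Rational(-3, 7), Pow(t, -1))) (Function('p')(t) = Mul(Rational(1, 7), Add(Mul(t, Pow(t, -1)), Mul(-3, Pow(t, -1)))) = Mul(Rational(1, 7), Add(1, Mul(-3, Pow(t, -1)))) = Add(Rational(1, 7), Mul(Rational(-3, 7), Pow(t, -1))))
j = -27 (j = Add(Mul(2, -4, Pow(Add(5, -4), -1)), Mul(-1, 19)) = Add(Mul(2, -4, Pow(1, -1)), -19) = Add(Mul(2, -4, 1), -19) = Add(-8, -19) = -27)
Mul(Mul(Function('p')(-4), -18), j) = Mul(Mul(Mul(Rational(1, 7), Pow(-4, -1), Add(-3, -4)), -18), -27) = Mul(Mul(Mul(Rational(1, 7), Rational(-1, 4), -7), -18), -27) = Mul(Mul(Rational(1, 4), -18), -27) = Mul(Rational(-9, 2), -27) = Rational(243, 2)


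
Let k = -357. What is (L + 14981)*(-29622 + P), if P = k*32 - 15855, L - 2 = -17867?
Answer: 164102484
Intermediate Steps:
L = -17865 (L = 2 - 17867 = -17865)
P = -27279 (P = -357*32 - 15855 = -11424 - 15855 = -27279)
(L + 14981)*(-29622 + P) = (-17865 + 14981)*(-29622 - 27279) = -2884*(-56901) = 164102484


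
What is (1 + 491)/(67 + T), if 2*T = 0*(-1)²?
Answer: 492/67 ≈ 7.3433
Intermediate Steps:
T = 0 (T = (0*(-1)²)/2 = (0*1)/2 = (½)*0 = 0)
(1 + 491)/(67 + T) = (1 + 491)/(67 + 0) = 492/67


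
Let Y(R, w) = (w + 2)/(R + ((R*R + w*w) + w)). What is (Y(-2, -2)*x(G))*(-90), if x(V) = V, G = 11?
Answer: 0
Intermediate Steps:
Y(R, w) = (2 + w)/(R + w + R**2 + w**2) (Y(R, w) = (2 + w)/(R + ((R**2 + w**2) + w)) = (2 + w)/(R + (w + R**2 + w**2)) = (2 + w)/(R + w + R**2 + w**2))
(Y(-2, -2)*x(G))*(-90) = (((2 - 2)/(-2 - 2 + (-2)**2 + (-2)**2))*11)*(-90) = ((0/(-2 - 2 + 4 + 4))*11)*(-90) = ((0/4)*11)*(-90) = (((1/4)*0)*11)*(-90) = (0*11)*(-90) = 0*(-90) = 0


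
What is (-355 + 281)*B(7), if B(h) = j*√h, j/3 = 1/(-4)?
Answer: 111*√7/2 ≈ 146.84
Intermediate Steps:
j = -¾ (j = 3/(-4) = 3*(-¼) = -¾ ≈ -0.75000)
B(h) = -3*√h/4
(-355 + 281)*B(7) = (-355 + 281)*(-3*√7/4) = -(-111)*√7/2 = 111*√7/2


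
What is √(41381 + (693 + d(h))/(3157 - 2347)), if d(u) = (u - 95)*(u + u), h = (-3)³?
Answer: √37250990/30 ≈ 203.45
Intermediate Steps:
h = -27
d(u) = 2*u*(-95 + u) (d(u) = (-95 + u)*(2*u) = 2*u*(-95 + u))
√(41381 + (693 + d(h))/(3157 - 2347)) = √(41381 + (693 + 2*(-27)*(-95 - 27))/(3157 - 2347)) = √(41381 + (693 + 2*(-27)*(-122))/810) = √(41381 + (693 + 6588)*(1/810)) = √(41381 + 7281*(1/810)) = √(41381 + 809/90) = √(3725099/90) = √37250990/30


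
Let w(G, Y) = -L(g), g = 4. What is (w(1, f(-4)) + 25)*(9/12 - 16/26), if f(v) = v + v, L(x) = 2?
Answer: 161/52 ≈ 3.0962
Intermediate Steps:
f(v) = 2*v
w(G, Y) = -2 (w(G, Y) = -1*2 = -2)
(w(1, f(-4)) + 25)*(9/12 - 16/26) = (-2 + 25)*(9/12 - 16/26) = 23*(9*(1/12) - 16*1/26) = 23*(3/4 - 8/13) = 23*(7/52) = 161/52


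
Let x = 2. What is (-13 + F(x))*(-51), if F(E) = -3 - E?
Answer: 918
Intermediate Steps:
(-13 + F(x))*(-51) = (-13 + (-3 - 1*2))*(-51) = (-13 + (-3 - 2))*(-51) = (-13 - 5)*(-51) = -18*(-51) = 918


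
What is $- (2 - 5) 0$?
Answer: $0$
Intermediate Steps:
$- (2 - 5) 0 = \left(-1\right) \left(-3\right) 0 = 3 \cdot 0 = 0$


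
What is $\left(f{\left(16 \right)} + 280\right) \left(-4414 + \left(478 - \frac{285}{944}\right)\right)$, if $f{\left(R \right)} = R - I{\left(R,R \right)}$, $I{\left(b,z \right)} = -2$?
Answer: $- \frac{553664481}{472} \approx -1.173 \cdot 10^{6}$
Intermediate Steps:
$f{\left(R \right)} = 2 + R$ ($f{\left(R \right)} = R - -2 = R + 2 = 2 + R$)
$\left(f{\left(16 \right)} + 280\right) \left(-4414 + \left(478 - \frac{285}{944}\right)\right) = \left(\left(2 + 16\right) + 280\right) \left(-4414 + \left(478 - \frac{285}{944}\right)\right) = \left(18 + 280\right) \left(-4414 + \left(478 - \frac{285}{944}\right)\right) = 298 \left(-4414 + \left(478 - \frac{285}{944}\right)\right) = 298 \left(-4414 + \frac{450947}{944}\right) = 298 \left(- \frac{3715869}{944}\right) = - \frac{553664481}{472}$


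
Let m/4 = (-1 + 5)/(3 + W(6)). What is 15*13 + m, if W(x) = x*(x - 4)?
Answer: 2941/15 ≈ 196.07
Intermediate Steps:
W(x) = x*(-4 + x)
m = 16/15 (m = 4*((-1 + 5)/(3 + 6*(-4 + 6))) = 4*(4/(3 + 6*2)) = 4*(4/(3 + 12)) = 4*(4/15) = 16/15 ≈ 1.0667)
15*13 + m = 15*13 + 16/15 = 195 + 16/15 = 2941/15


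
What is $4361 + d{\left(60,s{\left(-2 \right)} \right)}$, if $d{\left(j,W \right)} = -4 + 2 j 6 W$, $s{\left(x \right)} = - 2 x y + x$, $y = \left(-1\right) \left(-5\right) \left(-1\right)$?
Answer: $-11483$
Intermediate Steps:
$y = -5$ ($y = 5 \left(-1\right) = -5$)
$s{\left(x \right)} = 11 x$ ($s{\left(x \right)} = - 2 x \left(-5\right) + x = 10 x + x = 11 x$)
$d{\left(j,W \right)} = -4 + 12 W j$ ($d{\left(j,W \right)} = -4 + 12 j W = -4 + 12 W j$)
$4361 + d{\left(60,s{\left(-2 \right)} \right)} = 4361 + \left(-4 + 12 \cdot 11 \left(-2\right) 60\right) = 4361 + \left(-4 + 12 \left(-22\right) 60\right) = 4361 - 15844 = -11483$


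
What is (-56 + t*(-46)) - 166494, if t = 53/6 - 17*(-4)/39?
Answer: -2171475/13 ≈ -1.6704e+5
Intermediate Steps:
t = 275/26 (t = 53*(⅙) + 68*(1/39) = 53/6 + 68/39 = 275/26 ≈ 10.577)
(-56 + t*(-46)) - 166494 = (-56 + (275/26)*(-46)) - 166494 = (-56 - 6325/13) - 166494 = -7053/13 - 166494 = -2171475/13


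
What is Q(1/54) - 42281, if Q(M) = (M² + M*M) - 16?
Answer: -61669025/1458 ≈ -42297.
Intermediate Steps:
Q(M) = -16 + 2*M² (Q(M) = (M² + M²) - 16 = 2*M² - 16 = -16 + 2*M²)
Q(1/54) - 42281 = (-16 + 2*(1/54)²) - 42281 = (-16 + 2*(1/2916)) - 42281 = (-16 + 1/1458) - 42281 = -23327/1458 - 42281 = -61669025/1458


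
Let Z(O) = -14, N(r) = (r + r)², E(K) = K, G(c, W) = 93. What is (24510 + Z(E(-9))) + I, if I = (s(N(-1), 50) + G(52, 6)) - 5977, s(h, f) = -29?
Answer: 18583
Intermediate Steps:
N(r) = 4*r² (N(r) = (2*r)² = 4*r²)
I = -5913 (I = (-29 + 93) - 5977 = 64 - 5977 = -5913)
(24510 + Z(E(-9))) + I = (24510 - 14) - 5913 = 24496 - 5913 = 18583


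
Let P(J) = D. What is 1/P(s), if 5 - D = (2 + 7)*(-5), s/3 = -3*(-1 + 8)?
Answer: 1/50 ≈ 0.020000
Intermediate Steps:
s = -63 (s = 3*(-3*(-1 + 8)) = 3*(-3*7) = 3*(-21) = -63)
D = 50 (D = 5 - (2 + 7)*(-5) = 5 - 9*(-5) = 5 - 1*(-45) = 5 + 45 = 50)
P(J) = 50
1/P(s) = 1/50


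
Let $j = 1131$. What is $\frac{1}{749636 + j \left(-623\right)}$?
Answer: $\frac{1}{45023} \approx 2.2211 \cdot 10^{-5}$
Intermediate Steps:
$\frac{1}{749636 + j \left(-623\right)} = \frac{1}{749636 + 1131 \left(-623\right)} = \frac{1}{749636 - 704613} = \frac{1}{45023}$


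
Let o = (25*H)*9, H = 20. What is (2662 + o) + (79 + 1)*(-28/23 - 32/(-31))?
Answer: 5095946/713 ≈ 7147.2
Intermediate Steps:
o = 4500 (o = (25*20)*9 = 500*9 = 4500)
(2662 + o) + (79 + 1)*(-28/23 - 32/(-31)) = (2662 + 4500) + (79 + 1)*(-28/23 - 32/(-31)) = 7162 + 80*(-28*1/23 - 32*(-1/31)) = 7162 + 80*(-28/23 + 32/31) = 7162 + 80*(-132/713) = 7162 - 10560/713 = 5095946/713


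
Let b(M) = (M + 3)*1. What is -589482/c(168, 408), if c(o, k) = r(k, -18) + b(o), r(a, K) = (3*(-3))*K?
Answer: -65498/37 ≈ -1770.2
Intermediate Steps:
b(M) = 3 + M (b(M) = (3 + M)*1 = 3 + M)
r(a, K) = -9*K
c(o, k) = 165 + o (c(o, k) = -9*(-18) + (3 + o) = 162 + (3 + o) = 165 + o)
-589482/c(168, 408) = -589482/(165 + 168) = -589482/333 = -589482*1/333 = -65498/37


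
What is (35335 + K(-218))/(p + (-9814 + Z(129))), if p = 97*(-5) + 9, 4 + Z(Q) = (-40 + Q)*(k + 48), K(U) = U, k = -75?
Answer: -35117/12697 ≈ -2.7658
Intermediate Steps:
Z(Q) = 1076 - 27*Q (Z(Q) = -4 + (-40 + Q)*(-75 + 48) = -4 + (-40 + Q)*(-27) = -4 + (1080 - 27*Q) = 1076 - 27*Q)
p = -476 (p = -485 + 9 = -476)
(35335 + K(-218))/(p + (-9814 + Z(129))) = (35335 - 218)/(-476 + (-9814 + (1076 - 27*129))) = 35117/(-476 + (-9814 + (1076 - 3483))) = 35117/(-476 + (-9814 - 2407)) = 35117/(-476 - 12221) = 35117/(-12697) = 35117*(-1/12697) = -35117/12697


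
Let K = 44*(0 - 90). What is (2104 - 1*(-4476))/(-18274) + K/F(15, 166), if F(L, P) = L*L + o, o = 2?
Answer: -36929350/2074099 ≈ -17.805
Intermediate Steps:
F(L, P) = 2 + L² (F(L, P) = L*L + 2 = L² + 2 = 2 + L²)
K = -3960 (K = 44*(-90) = -3960)
(2104 - 1*(-4476))/(-18274) + K/F(15, 166) = (2104 - 1*(-4476))/(-18274) - 3960/(2 + 15²) = (2104 + 4476)*(-1/18274) - 3960/(2 + 225) = 6580*(-1/18274) - 3960/227 = -3290/9137 - 3960*1/227 = -3290/9137 - 3960/227 = -36929350/2074099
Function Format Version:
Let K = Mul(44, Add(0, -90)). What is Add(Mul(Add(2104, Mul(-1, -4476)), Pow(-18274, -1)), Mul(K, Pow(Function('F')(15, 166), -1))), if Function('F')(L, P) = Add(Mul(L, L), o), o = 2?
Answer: Rational(-36929350, 2074099) ≈ -17.805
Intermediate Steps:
Function('F')(L, P) = Add(2, Pow(L, 2)) (Function('F')(L, P) = Add(Mul(L, L), 2) = Add(Pow(L, 2), 2) = Add(2, Pow(L, 2)))
K = -3960 (K = Mul(44, -90) = -3960)
Add(Mul(Add(2104, Mul(-1, -4476)), Pow(-18274, -1)), Mul(K, Pow(Function('F')(15, 166), -1))) = Add(Mul(Add(2104, Mul(-1, -4476)), Pow(-18274, -1)), Mul(-3960, Pow(Add(2, Pow(15, 2)), -1))) = Add(Mul(Add(2104, 4476), Rational(-1, 18274)), Mul(-3960, Pow(Add(2, 225), -1))) = Add(Mul(6580, Rational(-1, 18274)), Mul(-3960, Pow(227, -1))) = Add(Rational(-3290, 9137), Mul(-3960, Rational(1, 227))) = Add(Rational(-3290, 9137), Rational(-3960, 227)) = Rational(-36929350, 2074099)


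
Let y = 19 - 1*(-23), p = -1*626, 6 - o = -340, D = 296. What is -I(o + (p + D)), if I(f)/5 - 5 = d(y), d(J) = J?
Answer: -235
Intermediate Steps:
o = 346 (o = 6 - 1*(-340) = 6 + 340 = 346)
p = -626
y = 42 (y = 19 + 23 = 42)
I(f) = 235 (I(f) = 25 + 5*42 = 25 + 210 = 235)
-I(o + (p + D)) = -1*235 = -235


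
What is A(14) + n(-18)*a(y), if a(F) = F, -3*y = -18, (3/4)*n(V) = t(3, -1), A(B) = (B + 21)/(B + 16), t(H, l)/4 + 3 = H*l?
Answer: -1145/6 ≈ -190.83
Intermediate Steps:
t(H, l) = -12 + 4*H*l (t(H, l) = -12 + 4*(H*l) = -12 + 4*H*l)
A(B) = (21 + B)/(16 + B)
n(V) = -32 (n(V) = 4*(-12 + 4*3*(-1))/3 = 4*(-12 - 12)/3 = (4/3)*(-24) = -32)
y = 6 (y = -1/3*(-18) = 6)
A(14) + n(-18)*a(y) = (21 + 14)/(16 + 14) - 32*6 = 35/30 - 192 = (1/30)*35 - 192 = 7/6 - 192 = -1145/6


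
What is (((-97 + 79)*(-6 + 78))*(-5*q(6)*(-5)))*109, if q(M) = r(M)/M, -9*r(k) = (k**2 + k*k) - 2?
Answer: 4578000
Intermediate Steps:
r(k) = 2/9 - 2*k**2/9 (r(k) = -((k**2 + k*k) - 2)/9 = -((k**2 + k**2) - 2)/9 = -(2*k**2 - 2)/9 = -(-2 + 2*k**2)/9 = 2/9 - 2*k**2/9)
q(M) = (2/9 - 2*M**2/9)/M
(((-97 + 79)*(-6 + 78))*(-5*q(6)*(-5)))*109 = (((-97 + 79)*(-6 + 78))*(-10*(1 - 1*6**2)/(9*6)*(-5)))*109 = ((-18*72)*(-10*(1 - 1*36)/(9*6)*(-5)))*109 = -1296*(-10*(1 - 36)/(9*6))*(-5)*109 = -1296*(-10*(-35)/(9*6))*(-5)*109 = -1296*(-5*(-35/27))*(-5)*109 = -8400*(-5)*109 = -1296*(-875/27)*109 = 42000*109 = 4578000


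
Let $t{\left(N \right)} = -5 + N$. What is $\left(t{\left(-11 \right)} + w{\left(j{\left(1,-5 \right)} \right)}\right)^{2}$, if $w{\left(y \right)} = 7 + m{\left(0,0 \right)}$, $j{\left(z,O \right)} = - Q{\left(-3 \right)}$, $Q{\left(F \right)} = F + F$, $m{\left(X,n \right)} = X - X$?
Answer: $81$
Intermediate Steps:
$m{\left(X,n \right)} = 0$
$Q{\left(F \right)} = 2 F$
$j{\left(z,O \right)} = 6$ ($j{\left(z,O \right)} = - 2 \left(-3\right) = \left(-1\right) \left(-6\right) = 6$)
$w{\left(y \right)} = 7$ ($w{\left(y \right)} = 7 + 0 = 7$)
$\left(t{\left(-11 \right)} + w{\left(j{\left(1,-5 \right)} \right)}\right)^{2} = \left(\left(-5 - 11\right) + 7\right)^{2} = \left(-16 + 7\right)^{2} = \left(-9\right)^{2} = 81$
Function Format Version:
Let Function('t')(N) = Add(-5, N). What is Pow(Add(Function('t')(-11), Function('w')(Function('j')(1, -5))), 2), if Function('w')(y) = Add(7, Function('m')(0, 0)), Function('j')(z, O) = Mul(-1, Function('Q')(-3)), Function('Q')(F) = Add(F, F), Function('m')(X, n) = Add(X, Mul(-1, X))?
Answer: 81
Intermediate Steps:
Function('m')(X, n) = 0
Function('Q')(F) = Mul(2, F)
Function('j')(z, O) = 6 (Function('j')(z, O) = Mul(-1, Mul(2, -3)) = Mul(-1, -6) = 6)
Function('w')(y) = 7 (Function('w')(y) = Add(7, 0) = 7)
Pow(Add(Function('t')(-11), Function('w')(Function('j')(1, -5))), 2) = Pow(Add(Add(-5, -11), 7), 2) = Pow(Add(-16, 7), 2) = Pow(-9, 2) = 81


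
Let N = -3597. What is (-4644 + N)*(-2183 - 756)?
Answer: 24220299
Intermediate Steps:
(-4644 + N)*(-2183 - 756) = (-4644 - 3597)*(-2183 - 756) = -8241*(-2939) = 24220299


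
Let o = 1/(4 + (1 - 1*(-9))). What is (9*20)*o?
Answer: 90/7 ≈ 12.857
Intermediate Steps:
o = 1/14 (o = 1/(4 + (1 + 9)) = 1/(4 + 10) = 1/14 ≈ 0.071429)
(9*20)*o = (9*20)*(1/14) = 180*(1/14) = 90/7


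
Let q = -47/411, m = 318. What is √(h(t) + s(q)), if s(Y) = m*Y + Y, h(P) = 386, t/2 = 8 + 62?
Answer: √59041383/411 ≈ 18.695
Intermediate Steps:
q = -47/411 (q = -47*1/411 = -47/411 ≈ -0.11436)
t = 140 (t = 2*(8 + 62) = 2*70 = 140)
s(Y) = 319*Y (s(Y) = 318*Y + Y = 319*Y)
√(h(t) + s(q)) = √(386 + 319*(-47/411)) = √(386 - 14993/411) = √(143653/411) = √59041383/411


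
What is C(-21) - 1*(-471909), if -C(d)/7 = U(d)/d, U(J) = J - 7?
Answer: 1415699/3 ≈ 4.7190e+5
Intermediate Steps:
U(J) = -7 + J
C(d) = -7*(-7 + d)/d
C(-21) - 1*(-471909) = (-7 + 49/(-21)) - 1*(-471909) = (-7 + 49*(-1/21)) + 471909 = (-7 - 7/3) + 471909 = -28/3 + 471909 = 1415699/3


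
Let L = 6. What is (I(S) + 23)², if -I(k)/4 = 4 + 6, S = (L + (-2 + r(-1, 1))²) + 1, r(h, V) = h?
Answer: 289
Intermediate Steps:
S = 16 (S = (6 + (-2 - 1)²) + 1 = (6 + (-3)²) + 1 = (6 + 9) + 1 = 15 + 1 = 16)
I(k) = -40 (I(k) = -4*(4 + 6) = -4*10 = -40)
(I(S) + 23)² = (-40 + 23)² = (-17)² = 289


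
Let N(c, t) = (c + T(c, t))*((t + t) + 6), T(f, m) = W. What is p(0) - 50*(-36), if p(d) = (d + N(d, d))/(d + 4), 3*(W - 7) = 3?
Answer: 1812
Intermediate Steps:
W = 8 (W = 7 + (⅓)*3 = 7 + 1 = 8)
T(f, m) = 8
N(c, t) = (6 + 2*t)*(8 + c) (N(c, t) = (c + 8)*((t + t) + 6) = (8 + c)*(2*t + 6) = (8 + c)*(6 + 2*t) = (6 + 2*t)*(8 + c))
p(d) = (48 + 2*d² + 23*d)/(4 + d) (p(d) = (d + (48 + 6*d + 16*d + 2*d*d))/(d + 4) = (d + (48 + 6*d + 16*d + 2*d²))/(4 + d) = (d + (48 + 2*d² + 22*d))/(4 + d) = (48 + 2*d² + 23*d)/(4 + d))
p(0) - 50*(-36) = (48 + 2*0² + 23*0)/(4 + 0) - 50*(-36) = (48 + 2*0 + 0)/4 + 1800 = (48 + 0 + 0)/4 + 1800 = (¼)*48 + 1800 = 12 + 1800 = 1812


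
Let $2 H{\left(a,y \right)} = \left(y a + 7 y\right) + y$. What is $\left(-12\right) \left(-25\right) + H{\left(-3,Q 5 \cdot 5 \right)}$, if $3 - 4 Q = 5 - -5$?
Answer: $\frac{1525}{8} \approx 190.63$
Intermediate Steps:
$Q = - \frac{7}{4}$ ($Q = \frac{3}{4} - \frac{5 - -5}{4} = \frac{3}{4} - \frac{5 + 5}{4} = \frac{3}{4} - \frac{5}{2} = - \frac{7}{4} \approx -1.75$)
$H{\left(a,y \right)} = 4 y + \frac{a y}{2}$ ($H{\left(a,y \right)} = \frac{\left(y a + 7 y\right) + y}{2} = \frac{\left(a y + 7 y\right) + y}{2} = \frac{\left(7 y + a y\right) + y}{2} = \frac{8 y + a y}{2} = 4 y + \frac{a y}{2}$)
$\left(-12\right) \left(-25\right) + H{\left(-3,Q 5 \cdot 5 \right)} = \left(-12\right) \left(-25\right) + \frac{\left(- \frac{7}{4}\right) 5 \cdot 5 \left(8 - 3\right)}{2} = 300 + \frac{1}{2} \left(\left(- \frac{35}{4}\right) 5\right) 5 = 300 + \frac{1}{2} \left(- \frac{175}{4}\right) 5 = 300 - \frac{875}{8} = \frac{1525}{8}$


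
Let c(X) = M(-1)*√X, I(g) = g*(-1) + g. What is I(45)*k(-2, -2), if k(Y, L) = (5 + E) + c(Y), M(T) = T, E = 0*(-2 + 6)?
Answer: 0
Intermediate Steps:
E = 0 (E = 0*4 = 0)
I(g) = 0 (I(g) = -g + g = 0)
c(X) = -√X
k(Y, L) = 5 - √Y (k(Y, L) = (5 + 0) - √Y = 5 - √Y)
I(45)*k(-2, -2) = 0*(5 - √(-2)) = 0*(5 - I*√2) = 0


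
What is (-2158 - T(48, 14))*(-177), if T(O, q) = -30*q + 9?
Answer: 309219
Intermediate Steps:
T(O, q) = 9 - 30*q
(-2158 - T(48, 14))*(-177) = (-2158 - (9 - 30*14))*(-177) = (-2158 - (9 - 420))*(-177) = (-2158 - 1*(-411))*(-177) = (-2158 + 411)*(-177) = -1747*(-177) = 309219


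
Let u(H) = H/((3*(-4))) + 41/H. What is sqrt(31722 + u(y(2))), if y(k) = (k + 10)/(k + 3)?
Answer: sqrt(28564995)/30 ≈ 178.15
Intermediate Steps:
y(k) = (10 + k)/(3 + k)
u(H) = 41/H - H/12 (u(H) = H/(-12) + 41/H = H*(-1/12) + 41/H = -H/12 + 41/H = 41/H - H/12)
sqrt(31722 + u(y(2))) = sqrt(31722 + (41/(((10 + 2)/(3 + 2))) - (10 + 2)/(12*(3 + 2)))) = sqrt(31722 + (41/((12/5)) - 12/(12*5))) = sqrt(31722 + (41/(((1/5)*12)) - 12/60)) = sqrt(31722 + (41/(12/5) - 1/12*12/5)) = sqrt(31722 + (41*(5/12) - 1/5)) = sqrt(31722 + (205/12 - 1/5)) = sqrt(31722 + 1013/60) = sqrt(1904333/60) = sqrt(28564995)/30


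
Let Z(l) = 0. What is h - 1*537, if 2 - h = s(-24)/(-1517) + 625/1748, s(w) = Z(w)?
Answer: -935805/1748 ≈ -535.36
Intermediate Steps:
s(w) = 0
h = 2871/1748 (h = 2 - (0/(-1517) + 625/1748) = 2 - (0*(-1/1517) + 625*(1/1748)) = 2 - (0 + 625/1748) = 2 - 1*625/1748 = 2 - 625/1748 = 2871/1748 ≈ 1.6424)
h - 1*537 = 2871/1748 - 1*537 = 2871/1748 - 537 = -935805/1748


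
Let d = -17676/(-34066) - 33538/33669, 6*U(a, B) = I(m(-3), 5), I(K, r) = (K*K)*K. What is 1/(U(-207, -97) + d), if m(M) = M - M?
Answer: -573484077/273686132 ≈ -2.0954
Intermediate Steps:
m(M) = 0
I(K, r) = K**3 (I(K, r) = K**2*K = K**3)
U(a, B) = 0 (U(a, B) = (1/6)*0**3 = (1/6)*0 = 0)
d = -273686132/573484077 (d = -17676*(-1/34066) - 33538*1/33669 = 8838/17033 - 33538/33669 = -273686132/573484077 ≈ -0.47723)
1/(U(-207, -97) + d) = 1/(0 - 273686132/573484077) = 1/(-273686132/573484077) = -573484077/273686132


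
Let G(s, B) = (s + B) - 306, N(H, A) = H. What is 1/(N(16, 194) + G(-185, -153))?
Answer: -1/628 ≈ -0.0015924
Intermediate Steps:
G(s, B) = -306 + B + s (G(s, B) = (B + s) - 306 = -306 + B + s)
1/(N(16, 194) + G(-185, -153)) = 1/(16 + (-306 - 153 - 185)) = 1/(16 - 644) = 1/(-628) = -1/628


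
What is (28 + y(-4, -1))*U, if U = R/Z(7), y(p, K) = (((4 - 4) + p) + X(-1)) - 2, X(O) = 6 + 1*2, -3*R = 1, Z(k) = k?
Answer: -10/7 ≈ -1.4286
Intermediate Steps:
R = -1/3 (R = -1/3*1 = -1/3 ≈ -0.33333)
X(O) = 8 (X(O) = 6 + 2 = 8)
y(p, K) = 6 + p (y(p, K) = (((4 - 4) + p) + 8) - 2 = ((0 + p) + 8) - 2 = (p + 8) - 2 = (8 + p) - 2 = 6 + p)
U = -1/21 (U = -1/3/7 = -1/3*1/7 = -1/21 ≈ -0.047619)
(28 + y(-4, -1))*U = (28 + (6 - 4))*(-1/21) = (28 + 2)*(-1/21) = 30*(-1/21) = -10/7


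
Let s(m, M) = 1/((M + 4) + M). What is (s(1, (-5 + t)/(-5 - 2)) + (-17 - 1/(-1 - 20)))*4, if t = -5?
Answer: -5647/84 ≈ -67.226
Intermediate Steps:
s(m, M) = 1/(4 + 2*M) (s(m, M) = 1/((4 + M) + M) = 1/(4 + 2*M))
(s(1, (-5 + t)/(-5 - 2)) + (-17 - 1/(-1 - 20)))*4 = (1/(2*(2 + (-5 - 5)/(-5 - 2))) + (-17 - 1/(-1 - 20)))*4 = (1/(2*(2 - 10/(-7))) + (-17 - 1/(-21)))*4 = (1/(2*(2 - 10*(-1/7))) + (-17 - 1*(-1/21)))*4 = (1/(2*(2 + 10/7)) + (-17 + 1/21))*4 = (1/(2*(24/7)) - 356/21)*4 = ((1/2)*(7/24) - 356/21)*4 = (7/48 - 356/21)*4 = -5647/336*4 = -5647/84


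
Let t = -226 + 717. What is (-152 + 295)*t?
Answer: 70213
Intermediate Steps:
t = 491
(-152 + 295)*t = (-152 + 295)*491 = 143*491 = 70213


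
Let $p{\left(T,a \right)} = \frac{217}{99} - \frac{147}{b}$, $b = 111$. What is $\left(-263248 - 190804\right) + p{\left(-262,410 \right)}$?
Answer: $- \frac{1663189298}{3663} \approx -4.5405 \cdot 10^{5}$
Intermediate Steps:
$p{\left(T,a \right)} = \frac{3178}{3663}$ ($p{\left(T,a \right)} = \frac{217}{99} - \frac{147}{111} = 217 \cdot \frac{1}{99} - \frac{49}{37} = \frac{217}{99} - \frac{49}{37} = \frac{3178}{3663}$)
$\left(-263248 - 190804\right) + p{\left(-262,410 \right)} = \left(-263248 - 190804\right) + \frac{3178}{3663} = -454052 + \frac{3178}{3663} = - \frac{1663189298}{3663}$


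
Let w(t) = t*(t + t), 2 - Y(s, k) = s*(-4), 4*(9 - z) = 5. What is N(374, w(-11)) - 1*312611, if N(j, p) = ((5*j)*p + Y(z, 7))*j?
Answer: 168949691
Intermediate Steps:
z = 31/4 (z = 9 - ¼*5 = 9 - 5/4 = 31/4 ≈ 7.7500)
Y(s, k) = 2 + 4*s (Y(s, k) = 2 - s*(-4) = 2 - (-4)*s = 2 + 4*s)
w(t) = 2*t² (w(t) = t*(2*t) = 2*t²)
N(j, p) = j*(33 + 5*j*p) (N(j, p) = ((5*j)*p + (2 + 4*(31/4)))*j = (5*j*p + (2 + 31))*j = (5*j*p + 33)*j = (33 + 5*j*p)*j = j*(33 + 5*j*p))
N(374, w(-11)) - 1*312611 = 374*(33 + 5*374*(2*(-11)²)) - 1*312611 = 374*(33 + 5*374*(2*121)) - 312611 = 374*(33 + 5*374*242) - 312611 = 374*(33 + 452540) - 312611 = 374*452573 - 312611 = 169262302 - 312611 = 168949691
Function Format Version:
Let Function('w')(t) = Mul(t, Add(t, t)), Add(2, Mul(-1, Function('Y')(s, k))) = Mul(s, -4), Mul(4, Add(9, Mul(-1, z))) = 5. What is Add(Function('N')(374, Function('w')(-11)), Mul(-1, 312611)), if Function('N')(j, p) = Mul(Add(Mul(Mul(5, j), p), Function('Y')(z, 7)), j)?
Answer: 168949691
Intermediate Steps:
z = Rational(31, 4) (z = Add(9, Mul(Rational(-1, 4), 5)) = Add(9, Rational(-5, 4)) = Rational(31, 4) ≈ 7.7500)
Function('Y')(s, k) = Add(2, Mul(4, s)) (Function('Y')(s, k) = Add(2, Mul(-1, Mul(s, -4))) = Add(2, Mul(-1, Mul(-4, s))) = Add(2, Mul(4, s)))
Function('w')(t) = Mul(2, Pow(t, 2)) (Function('w')(t) = Mul(t, Mul(2, t)) = Mul(2, Pow(t, 2)))
Function('N')(j, p) = Mul(j, Add(33, Mul(5, j, p))) (Function('N')(j, p) = Mul(Add(Mul(Mul(5, j), p), Add(2, Mul(4, Rational(31, 4)))), j) = Mul(Add(Mul(5, j, p), Add(2, 31)), j) = Mul(Add(Mul(5, j, p), 33), j) = Mul(Add(33, Mul(5, j, p)), j) = Mul(j, Add(33, Mul(5, j, p))))
Add(Function('N')(374, Function('w')(-11)), Mul(-1, 312611)) = Add(Mul(374, Add(33, Mul(5, 374, Mul(2, Pow(-11, 2))))), Mul(-1, 312611)) = Add(Mul(374, Add(33, Mul(5, 374, Mul(2, 121)))), -312611) = Add(Mul(374, Add(33, Mul(5, 374, 242))), -312611) = Add(Mul(374, Add(33, 452540)), -312611) = Add(Mul(374, 452573), -312611) = Add(169262302, -312611) = 168949691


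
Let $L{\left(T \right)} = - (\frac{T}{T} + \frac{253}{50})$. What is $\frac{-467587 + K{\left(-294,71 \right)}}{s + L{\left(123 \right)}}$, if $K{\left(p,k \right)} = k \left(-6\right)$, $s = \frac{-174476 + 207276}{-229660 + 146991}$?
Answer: $\frac{1934508334850}{26688707} \approx 72484.0$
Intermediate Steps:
$s = - \frac{32800}{82669}$ ($s = \frac{32800}{-82669} = 32800 \left(- \frac{1}{82669}\right) = - \frac{32800}{82669} \approx -0.39676$)
$K{\left(p,k \right)} = - 6 k$
$L{\left(T \right)} = - \frac{303}{50}$ ($L{\left(T \right)} = - (1 + 253 \cdot \frac{1}{50}) = - (1 + \frac{253}{50}) = \left(-1\right) \frac{303}{50} = - \frac{303}{50}$)
$\frac{-467587 + K{\left(-294,71 \right)}}{s + L{\left(123 \right)}} = \frac{-467587 - 426}{- \frac{32800}{82669} - \frac{303}{50}} = \frac{-467587 - 426}{- \frac{26688707}{4133450}} = \left(-468013\right) \left(- \frac{4133450}{26688707}\right) = \frac{1934508334850}{26688707}$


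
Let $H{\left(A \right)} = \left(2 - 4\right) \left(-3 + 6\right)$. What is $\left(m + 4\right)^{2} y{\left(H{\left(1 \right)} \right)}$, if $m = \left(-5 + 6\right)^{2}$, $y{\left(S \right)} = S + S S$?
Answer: $750$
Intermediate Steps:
$H{\left(A \right)} = -6$ ($H{\left(A \right)} = \left(-2\right) 3 = -6$)
$y{\left(S \right)} = S + S^{2}$
$m = 1$ ($m = 1^{2} = 1$)
$\left(m + 4\right)^{2} y{\left(H{\left(1 \right)} \right)} = \left(1 + 4\right)^{2} \left(- 6 \left(1 - 6\right)\right) = 5^{2} \left(\left(-6\right) \left(-5\right)\right) = 25 \cdot 30 = 750$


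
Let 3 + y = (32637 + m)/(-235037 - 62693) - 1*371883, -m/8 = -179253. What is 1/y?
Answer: -297730/110723085441 ≈ -2.6890e-6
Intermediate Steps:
m = 1434024 (m = -8*(-179253) = 1434024)
y = -110723085441/297730 (y = -3 + ((32637 + 1434024)/(-235037 - 62693) - 1*371883) = -3 + (1466661/(-297730) - 371883) = -3 + (1466661*(-1/297730) - 371883) = -3 + (-1466661/297730 - 371883) = -3 - 110722192251/297730 = -110723085441/297730 ≈ -3.7189e+5)
1/y = 1/(-110723085441/297730) = -297730/110723085441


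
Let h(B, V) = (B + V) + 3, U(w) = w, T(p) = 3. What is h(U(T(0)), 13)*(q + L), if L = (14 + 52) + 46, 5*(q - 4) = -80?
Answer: 1900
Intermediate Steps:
h(B, V) = 3 + B + V
q = -12 (q = 4 + (1/5)*(-80) = 4 - 16 = -12)
L = 112 (L = 66 + 46 = 112)
h(U(T(0)), 13)*(q + L) = (3 + 3 + 13)*(-12 + 112) = 19*100 = 1900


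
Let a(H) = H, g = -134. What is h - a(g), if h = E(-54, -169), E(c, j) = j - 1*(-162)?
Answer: 127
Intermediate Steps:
E(c, j) = 162 + j (E(c, j) = j + 162 = 162 + j)
h = -7 (h = 162 - 169 = -7)
h - a(g) = -7 - 1*(-134) = -7 + 134 = 127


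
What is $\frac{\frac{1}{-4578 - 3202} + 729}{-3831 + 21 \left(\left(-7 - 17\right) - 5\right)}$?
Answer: $- \frac{153287}{933600} \approx -0.16419$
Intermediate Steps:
$\frac{\frac{1}{-4578 - 3202} + 729}{-3831 + 21 \left(\left(-7 - 17\right) - 5\right)} = \frac{\frac{1}{-7780} + 729}{-3831 + 21 \left(\left(-7 - 17\right) - 5\right)} = \frac{- \frac{1}{7780} + 729}{-3831 + 21 \left(-24 - 5\right)} = \frac{5671619}{7780 \left(-3831 + 21 \left(-29\right)\right)} = \frac{5671619}{7780 \left(-3831 - 609\right)} = \frac{5671619}{7780 \left(-4440\right)} = \frac{5671619}{7780} \left(- \frac{1}{4440}\right) = - \frac{153287}{933600}$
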